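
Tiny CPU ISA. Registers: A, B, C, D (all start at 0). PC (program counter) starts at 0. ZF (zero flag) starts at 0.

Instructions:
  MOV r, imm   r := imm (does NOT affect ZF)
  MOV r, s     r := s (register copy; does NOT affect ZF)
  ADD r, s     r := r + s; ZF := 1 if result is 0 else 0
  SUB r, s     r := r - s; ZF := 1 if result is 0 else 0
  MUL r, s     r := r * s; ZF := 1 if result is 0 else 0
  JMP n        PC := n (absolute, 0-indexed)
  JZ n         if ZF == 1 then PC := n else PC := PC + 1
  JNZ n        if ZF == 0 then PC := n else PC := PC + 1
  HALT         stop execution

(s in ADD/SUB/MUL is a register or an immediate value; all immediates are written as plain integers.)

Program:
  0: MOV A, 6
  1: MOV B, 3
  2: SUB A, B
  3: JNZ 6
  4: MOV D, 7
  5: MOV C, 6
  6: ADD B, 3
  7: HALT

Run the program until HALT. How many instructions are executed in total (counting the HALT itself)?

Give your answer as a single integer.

Answer: 6

Derivation:
Step 1: PC=0 exec 'MOV A, 6'. After: A=6 B=0 C=0 D=0 ZF=0 PC=1
Step 2: PC=1 exec 'MOV B, 3'. After: A=6 B=3 C=0 D=0 ZF=0 PC=2
Step 3: PC=2 exec 'SUB A, B'. After: A=3 B=3 C=0 D=0 ZF=0 PC=3
Step 4: PC=3 exec 'JNZ 6'. After: A=3 B=3 C=0 D=0 ZF=0 PC=6
Step 5: PC=6 exec 'ADD B, 3'. After: A=3 B=6 C=0 D=0 ZF=0 PC=7
Step 6: PC=7 exec 'HALT'. After: A=3 B=6 C=0 D=0 ZF=0 PC=7 HALTED
Total instructions executed: 6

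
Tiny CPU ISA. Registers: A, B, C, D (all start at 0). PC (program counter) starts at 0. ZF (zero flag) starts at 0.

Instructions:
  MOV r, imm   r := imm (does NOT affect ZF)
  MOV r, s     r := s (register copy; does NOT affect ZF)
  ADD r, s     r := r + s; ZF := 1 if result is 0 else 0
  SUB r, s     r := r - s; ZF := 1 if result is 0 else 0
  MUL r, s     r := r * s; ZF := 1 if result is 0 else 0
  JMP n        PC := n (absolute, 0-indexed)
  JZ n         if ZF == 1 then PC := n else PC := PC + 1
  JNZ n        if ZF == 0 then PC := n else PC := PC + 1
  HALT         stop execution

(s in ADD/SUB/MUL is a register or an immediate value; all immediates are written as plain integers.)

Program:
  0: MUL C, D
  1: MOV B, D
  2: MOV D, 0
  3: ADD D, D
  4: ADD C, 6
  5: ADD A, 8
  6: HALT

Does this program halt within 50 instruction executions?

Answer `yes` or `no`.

Step 1: PC=0 exec 'MUL C, D'. After: A=0 B=0 C=0 D=0 ZF=1 PC=1
Step 2: PC=1 exec 'MOV B, D'. After: A=0 B=0 C=0 D=0 ZF=1 PC=2
Step 3: PC=2 exec 'MOV D, 0'. After: A=0 B=0 C=0 D=0 ZF=1 PC=3
Step 4: PC=3 exec 'ADD D, D'. After: A=0 B=0 C=0 D=0 ZF=1 PC=4
Step 5: PC=4 exec 'ADD C, 6'. After: A=0 B=0 C=6 D=0 ZF=0 PC=5
Step 6: PC=5 exec 'ADD A, 8'. After: A=8 B=0 C=6 D=0 ZF=0 PC=6
Step 7: PC=6 exec 'HALT'. After: A=8 B=0 C=6 D=0 ZF=0 PC=6 HALTED

Answer: yes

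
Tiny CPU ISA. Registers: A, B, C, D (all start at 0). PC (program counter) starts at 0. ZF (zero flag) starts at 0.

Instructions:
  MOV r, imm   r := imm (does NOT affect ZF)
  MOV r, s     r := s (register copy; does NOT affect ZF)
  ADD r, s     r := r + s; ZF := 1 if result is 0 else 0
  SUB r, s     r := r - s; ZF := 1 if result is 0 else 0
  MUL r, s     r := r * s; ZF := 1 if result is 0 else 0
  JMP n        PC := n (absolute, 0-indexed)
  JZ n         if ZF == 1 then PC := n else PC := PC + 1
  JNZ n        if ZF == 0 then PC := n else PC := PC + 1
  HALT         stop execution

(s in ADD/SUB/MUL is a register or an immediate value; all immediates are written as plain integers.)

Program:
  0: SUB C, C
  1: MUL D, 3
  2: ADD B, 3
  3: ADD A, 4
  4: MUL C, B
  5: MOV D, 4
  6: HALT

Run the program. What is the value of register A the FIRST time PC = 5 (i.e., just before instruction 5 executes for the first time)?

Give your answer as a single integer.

Step 1: PC=0 exec 'SUB C, C'. After: A=0 B=0 C=0 D=0 ZF=1 PC=1
Step 2: PC=1 exec 'MUL D, 3'. After: A=0 B=0 C=0 D=0 ZF=1 PC=2
Step 3: PC=2 exec 'ADD B, 3'. After: A=0 B=3 C=0 D=0 ZF=0 PC=3
Step 4: PC=3 exec 'ADD A, 4'. After: A=4 B=3 C=0 D=0 ZF=0 PC=4
Step 5: PC=4 exec 'MUL C, B'. After: A=4 B=3 C=0 D=0 ZF=1 PC=5
First time PC=5: A=4

4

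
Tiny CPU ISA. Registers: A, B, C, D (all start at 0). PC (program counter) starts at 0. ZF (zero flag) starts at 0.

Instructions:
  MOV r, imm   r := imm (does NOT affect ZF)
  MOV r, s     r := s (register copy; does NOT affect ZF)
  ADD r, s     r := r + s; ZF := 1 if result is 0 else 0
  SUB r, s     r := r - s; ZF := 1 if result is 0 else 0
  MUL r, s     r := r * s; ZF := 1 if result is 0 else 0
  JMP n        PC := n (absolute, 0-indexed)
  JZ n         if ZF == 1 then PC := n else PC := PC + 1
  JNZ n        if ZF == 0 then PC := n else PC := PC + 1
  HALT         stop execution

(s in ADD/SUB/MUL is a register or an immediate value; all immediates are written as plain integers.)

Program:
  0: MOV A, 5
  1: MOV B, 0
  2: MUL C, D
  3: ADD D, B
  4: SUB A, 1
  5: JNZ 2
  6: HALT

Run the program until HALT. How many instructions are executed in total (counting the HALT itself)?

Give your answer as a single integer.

Answer: 23

Derivation:
Step 1: PC=0 exec 'MOV A, 5'. After: A=5 B=0 C=0 D=0 ZF=0 PC=1
Step 2: PC=1 exec 'MOV B, 0'. After: A=5 B=0 C=0 D=0 ZF=0 PC=2
Step 3: PC=2 exec 'MUL C, D'. After: A=5 B=0 C=0 D=0 ZF=1 PC=3
Step 4: PC=3 exec 'ADD D, B'. After: A=5 B=0 C=0 D=0 ZF=1 PC=4
Step 5: PC=4 exec 'SUB A, 1'. After: A=4 B=0 C=0 D=0 ZF=0 PC=5
Step 6: PC=5 exec 'JNZ 2'. After: A=4 B=0 C=0 D=0 ZF=0 PC=2
Step 7: PC=2 exec 'MUL C, D'. After: A=4 B=0 C=0 D=0 ZF=1 PC=3
Step 8: PC=3 exec 'ADD D, B'. After: A=4 B=0 C=0 D=0 ZF=1 PC=4
Step 9: PC=4 exec 'SUB A, 1'. After: A=3 B=0 C=0 D=0 ZF=0 PC=5
Step 10: PC=5 exec 'JNZ 2'. After: A=3 B=0 C=0 D=0 ZF=0 PC=2
Step 11: PC=2 exec 'MUL C, D'. After: A=3 B=0 C=0 D=0 ZF=1 PC=3
Step 12: PC=3 exec 'ADD D, B'. After: A=3 B=0 C=0 D=0 ZF=1 PC=4
Step 13: PC=4 exec 'SUB A, 1'. After: A=2 B=0 C=0 D=0 ZF=0 PC=5
Step 14: PC=5 exec 'JNZ 2'. After: A=2 B=0 C=0 D=0 ZF=0 PC=2
Step 15: PC=2 exec 'MUL C, D'. After: A=2 B=0 C=0 D=0 ZF=1 PC=3
Step 16: PC=3 exec 'ADD D, B'. After: A=2 B=0 C=0 D=0 ZF=1 PC=4
Step 17: PC=4 exec 'SUB A, 1'. After: A=1 B=0 C=0 D=0 ZF=0 PC=5
Step 18: PC=5 exec 'JNZ 2'. After: A=1 B=0 C=0 D=0 ZF=0 PC=2
Step 19: PC=2 exec 'MUL C, D'. After: A=1 B=0 C=0 D=0 ZF=1 PC=3
Step 20: PC=3 exec 'ADD D, B'. After: A=1 B=0 C=0 D=0 ZF=1 PC=4
Step 21: PC=4 exec 'SUB A, 1'. After: A=0 B=0 C=0 D=0 ZF=1 PC=5
Step 22: PC=5 exec 'JNZ 2'. After: A=0 B=0 C=0 D=0 ZF=1 PC=6
Step 23: PC=6 exec 'HALT'. After: A=0 B=0 C=0 D=0 ZF=1 PC=6 HALTED
Total instructions executed: 23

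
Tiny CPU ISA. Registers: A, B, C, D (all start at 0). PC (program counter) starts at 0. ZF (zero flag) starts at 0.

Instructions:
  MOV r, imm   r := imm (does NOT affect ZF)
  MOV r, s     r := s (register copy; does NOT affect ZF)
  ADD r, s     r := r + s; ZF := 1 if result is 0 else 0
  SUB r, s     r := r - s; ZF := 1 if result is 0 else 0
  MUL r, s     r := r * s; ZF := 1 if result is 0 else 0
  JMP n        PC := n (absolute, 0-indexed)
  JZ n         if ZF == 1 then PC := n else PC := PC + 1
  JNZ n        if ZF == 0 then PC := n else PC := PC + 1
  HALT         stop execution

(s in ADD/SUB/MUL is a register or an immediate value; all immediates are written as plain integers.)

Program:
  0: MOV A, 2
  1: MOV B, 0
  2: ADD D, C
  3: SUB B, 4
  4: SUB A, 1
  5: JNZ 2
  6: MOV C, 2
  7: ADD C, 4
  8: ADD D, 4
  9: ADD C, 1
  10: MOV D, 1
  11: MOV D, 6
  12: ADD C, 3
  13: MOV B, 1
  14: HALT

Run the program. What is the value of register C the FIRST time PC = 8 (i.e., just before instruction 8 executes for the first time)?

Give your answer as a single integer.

Step 1: PC=0 exec 'MOV A, 2'. After: A=2 B=0 C=0 D=0 ZF=0 PC=1
Step 2: PC=1 exec 'MOV B, 0'. After: A=2 B=0 C=0 D=0 ZF=0 PC=2
Step 3: PC=2 exec 'ADD D, C'. After: A=2 B=0 C=0 D=0 ZF=1 PC=3
Step 4: PC=3 exec 'SUB B, 4'. After: A=2 B=-4 C=0 D=0 ZF=0 PC=4
Step 5: PC=4 exec 'SUB A, 1'. After: A=1 B=-4 C=0 D=0 ZF=0 PC=5
Step 6: PC=5 exec 'JNZ 2'. After: A=1 B=-4 C=0 D=0 ZF=0 PC=2
Step 7: PC=2 exec 'ADD D, C'. After: A=1 B=-4 C=0 D=0 ZF=1 PC=3
Step 8: PC=3 exec 'SUB B, 4'. After: A=1 B=-8 C=0 D=0 ZF=0 PC=4
Step 9: PC=4 exec 'SUB A, 1'. After: A=0 B=-8 C=0 D=0 ZF=1 PC=5
Step 10: PC=5 exec 'JNZ 2'. After: A=0 B=-8 C=0 D=0 ZF=1 PC=6
Step 11: PC=6 exec 'MOV C, 2'. After: A=0 B=-8 C=2 D=0 ZF=1 PC=7
Step 12: PC=7 exec 'ADD C, 4'. After: A=0 B=-8 C=6 D=0 ZF=0 PC=8
First time PC=8: C=6

6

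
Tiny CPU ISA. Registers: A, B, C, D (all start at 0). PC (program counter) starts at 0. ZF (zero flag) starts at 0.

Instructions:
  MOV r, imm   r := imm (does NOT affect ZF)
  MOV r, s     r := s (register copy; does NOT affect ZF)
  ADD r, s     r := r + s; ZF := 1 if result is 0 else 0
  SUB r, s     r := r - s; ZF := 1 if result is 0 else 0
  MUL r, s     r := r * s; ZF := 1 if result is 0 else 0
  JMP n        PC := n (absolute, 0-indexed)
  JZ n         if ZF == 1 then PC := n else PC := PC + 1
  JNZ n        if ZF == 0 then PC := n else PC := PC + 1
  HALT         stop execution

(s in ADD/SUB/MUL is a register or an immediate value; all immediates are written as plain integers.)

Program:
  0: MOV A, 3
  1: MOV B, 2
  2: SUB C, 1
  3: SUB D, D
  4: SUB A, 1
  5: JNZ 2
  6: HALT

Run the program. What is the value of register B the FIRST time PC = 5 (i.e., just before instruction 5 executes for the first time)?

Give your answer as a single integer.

Step 1: PC=0 exec 'MOV A, 3'. After: A=3 B=0 C=0 D=0 ZF=0 PC=1
Step 2: PC=1 exec 'MOV B, 2'. After: A=3 B=2 C=0 D=0 ZF=0 PC=2
Step 3: PC=2 exec 'SUB C, 1'. After: A=3 B=2 C=-1 D=0 ZF=0 PC=3
Step 4: PC=3 exec 'SUB D, D'. After: A=3 B=2 C=-1 D=0 ZF=1 PC=4
Step 5: PC=4 exec 'SUB A, 1'. After: A=2 B=2 C=-1 D=0 ZF=0 PC=5
First time PC=5: B=2

2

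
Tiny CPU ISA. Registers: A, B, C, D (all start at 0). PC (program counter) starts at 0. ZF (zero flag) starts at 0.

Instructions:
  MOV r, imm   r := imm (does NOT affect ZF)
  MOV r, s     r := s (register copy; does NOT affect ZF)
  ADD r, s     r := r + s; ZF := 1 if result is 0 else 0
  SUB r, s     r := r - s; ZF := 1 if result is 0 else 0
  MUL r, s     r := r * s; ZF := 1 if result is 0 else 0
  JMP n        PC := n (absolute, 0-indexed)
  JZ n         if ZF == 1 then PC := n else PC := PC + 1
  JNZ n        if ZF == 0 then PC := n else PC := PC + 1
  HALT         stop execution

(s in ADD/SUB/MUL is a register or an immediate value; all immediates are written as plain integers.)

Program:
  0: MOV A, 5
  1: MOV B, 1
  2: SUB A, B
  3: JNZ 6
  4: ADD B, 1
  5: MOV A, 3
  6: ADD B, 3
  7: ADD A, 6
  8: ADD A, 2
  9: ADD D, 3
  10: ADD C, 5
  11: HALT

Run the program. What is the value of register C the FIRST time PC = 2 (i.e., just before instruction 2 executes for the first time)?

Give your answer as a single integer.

Step 1: PC=0 exec 'MOV A, 5'. After: A=5 B=0 C=0 D=0 ZF=0 PC=1
Step 2: PC=1 exec 'MOV B, 1'. After: A=5 B=1 C=0 D=0 ZF=0 PC=2
First time PC=2: C=0

0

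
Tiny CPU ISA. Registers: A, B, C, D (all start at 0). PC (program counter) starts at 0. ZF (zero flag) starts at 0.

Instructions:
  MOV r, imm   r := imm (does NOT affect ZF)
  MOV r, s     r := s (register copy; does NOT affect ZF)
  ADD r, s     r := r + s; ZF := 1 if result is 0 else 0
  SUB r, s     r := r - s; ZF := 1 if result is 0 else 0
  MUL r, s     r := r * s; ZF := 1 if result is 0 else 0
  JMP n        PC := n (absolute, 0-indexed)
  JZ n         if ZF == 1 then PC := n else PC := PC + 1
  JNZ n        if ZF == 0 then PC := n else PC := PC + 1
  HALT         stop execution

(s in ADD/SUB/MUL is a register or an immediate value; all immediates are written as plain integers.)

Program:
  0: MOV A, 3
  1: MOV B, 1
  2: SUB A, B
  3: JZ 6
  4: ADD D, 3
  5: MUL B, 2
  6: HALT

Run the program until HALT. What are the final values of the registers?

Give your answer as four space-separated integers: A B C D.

Step 1: PC=0 exec 'MOV A, 3'. After: A=3 B=0 C=0 D=0 ZF=0 PC=1
Step 2: PC=1 exec 'MOV B, 1'. After: A=3 B=1 C=0 D=0 ZF=0 PC=2
Step 3: PC=2 exec 'SUB A, B'. After: A=2 B=1 C=0 D=0 ZF=0 PC=3
Step 4: PC=3 exec 'JZ 6'. After: A=2 B=1 C=0 D=0 ZF=0 PC=4
Step 5: PC=4 exec 'ADD D, 3'. After: A=2 B=1 C=0 D=3 ZF=0 PC=5
Step 6: PC=5 exec 'MUL B, 2'. After: A=2 B=2 C=0 D=3 ZF=0 PC=6
Step 7: PC=6 exec 'HALT'. After: A=2 B=2 C=0 D=3 ZF=0 PC=6 HALTED

Answer: 2 2 0 3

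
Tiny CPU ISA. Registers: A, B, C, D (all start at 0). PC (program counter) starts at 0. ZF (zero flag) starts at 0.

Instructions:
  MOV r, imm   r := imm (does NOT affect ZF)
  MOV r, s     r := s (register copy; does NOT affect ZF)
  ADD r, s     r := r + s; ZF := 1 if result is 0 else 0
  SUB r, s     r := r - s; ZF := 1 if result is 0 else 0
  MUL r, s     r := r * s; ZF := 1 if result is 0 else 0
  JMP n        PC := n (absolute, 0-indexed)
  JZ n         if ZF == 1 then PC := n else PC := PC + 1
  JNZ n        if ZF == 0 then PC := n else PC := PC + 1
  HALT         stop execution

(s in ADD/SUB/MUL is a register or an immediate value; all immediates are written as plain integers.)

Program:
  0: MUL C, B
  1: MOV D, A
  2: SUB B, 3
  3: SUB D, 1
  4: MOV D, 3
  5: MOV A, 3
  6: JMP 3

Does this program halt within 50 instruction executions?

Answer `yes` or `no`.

Answer: no

Derivation:
Step 1: PC=0 exec 'MUL C, B'. After: A=0 B=0 C=0 D=0 ZF=1 PC=1
Step 2: PC=1 exec 'MOV D, A'. After: A=0 B=0 C=0 D=0 ZF=1 PC=2
Step 3: PC=2 exec 'SUB B, 3'. After: A=0 B=-3 C=0 D=0 ZF=0 PC=3
Step 4: PC=3 exec 'SUB D, 1'. After: A=0 B=-3 C=0 D=-1 ZF=0 PC=4
Step 5: PC=4 exec 'MOV D, 3'. After: A=0 B=-3 C=0 D=3 ZF=0 PC=5
Step 6: PC=5 exec 'MOV A, 3'. After: A=3 B=-3 C=0 D=3 ZF=0 PC=6
Step 7: PC=6 exec 'JMP 3'. After: A=3 B=-3 C=0 D=3 ZF=0 PC=3
Step 8: PC=3 exec 'SUB D, 1'. After: A=3 B=-3 C=0 D=2 ZF=0 PC=4
Step 9: PC=4 exec 'MOV D, 3'. After: A=3 B=-3 C=0 D=3 ZF=0 PC=5
Step 10: PC=5 exec 'MOV A, 3'. After: A=3 B=-3 C=0 D=3 ZF=0 PC=6
State after step 10 equals state after step 6: the program is in a cycle of length 4 and will never halt.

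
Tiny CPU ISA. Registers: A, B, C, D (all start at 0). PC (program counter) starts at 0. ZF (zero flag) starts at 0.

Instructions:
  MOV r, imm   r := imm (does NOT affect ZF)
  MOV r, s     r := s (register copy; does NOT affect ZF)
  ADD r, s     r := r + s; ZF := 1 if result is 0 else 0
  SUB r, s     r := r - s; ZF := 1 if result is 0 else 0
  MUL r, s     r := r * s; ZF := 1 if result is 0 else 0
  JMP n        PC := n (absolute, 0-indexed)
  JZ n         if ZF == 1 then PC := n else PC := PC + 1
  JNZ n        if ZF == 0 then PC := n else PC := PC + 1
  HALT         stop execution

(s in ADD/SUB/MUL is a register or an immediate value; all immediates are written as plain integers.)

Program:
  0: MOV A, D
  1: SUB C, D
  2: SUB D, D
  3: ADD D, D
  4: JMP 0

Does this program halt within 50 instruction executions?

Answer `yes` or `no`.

Step 1: PC=0 exec 'MOV A, D'. After: A=0 B=0 C=0 D=0 ZF=0 PC=1
Step 2: PC=1 exec 'SUB C, D'. After: A=0 B=0 C=0 D=0 ZF=1 PC=2
Step 3: PC=2 exec 'SUB D, D'. After: A=0 B=0 C=0 D=0 ZF=1 PC=3
Step 4: PC=3 exec 'ADD D, D'. After: A=0 B=0 C=0 D=0 ZF=1 PC=4
Step 5: PC=4 exec 'JMP 0'. After: A=0 B=0 C=0 D=0 ZF=1 PC=0
Step 6: PC=0 exec 'MOV A, D'. After: A=0 B=0 C=0 D=0 ZF=1 PC=1
Step 7: PC=1 exec 'SUB C, D'. After: A=0 B=0 C=0 D=0 ZF=1 PC=2
State after step 7 equals state after step 2: the program is in a cycle of length 5 and will never halt.

Answer: no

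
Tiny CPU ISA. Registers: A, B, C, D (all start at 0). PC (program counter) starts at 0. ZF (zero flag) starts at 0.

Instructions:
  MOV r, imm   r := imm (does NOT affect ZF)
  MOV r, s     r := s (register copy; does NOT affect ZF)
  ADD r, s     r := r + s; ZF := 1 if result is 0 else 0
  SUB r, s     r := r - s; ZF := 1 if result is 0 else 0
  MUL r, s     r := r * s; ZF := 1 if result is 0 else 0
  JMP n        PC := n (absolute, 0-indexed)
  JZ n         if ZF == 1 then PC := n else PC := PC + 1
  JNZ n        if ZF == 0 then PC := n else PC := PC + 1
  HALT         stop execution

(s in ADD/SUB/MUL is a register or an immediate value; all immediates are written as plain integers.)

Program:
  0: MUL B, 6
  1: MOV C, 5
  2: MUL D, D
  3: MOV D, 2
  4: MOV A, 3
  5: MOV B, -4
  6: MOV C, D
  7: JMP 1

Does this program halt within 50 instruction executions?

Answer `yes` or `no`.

Answer: no

Derivation:
Step 1: PC=0 exec 'MUL B, 6'. After: A=0 B=0 C=0 D=0 ZF=1 PC=1
Step 2: PC=1 exec 'MOV C, 5'. After: A=0 B=0 C=5 D=0 ZF=1 PC=2
Step 3: PC=2 exec 'MUL D, D'. After: A=0 B=0 C=5 D=0 ZF=1 PC=3
Step 4: PC=3 exec 'MOV D, 2'. After: A=0 B=0 C=5 D=2 ZF=1 PC=4
Step 5: PC=4 exec 'MOV A, 3'. After: A=3 B=0 C=5 D=2 ZF=1 PC=5
Step 6: PC=5 exec 'MOV B, -4'. After: A=3 B=-4 C=5 D=2 ZF=1 PC=6
Step 7: PC=6 exec 'MOV C, D'. After: A=3 B=-4 C=2 D=2 ZF=1 PC=7
Step 8: PC=7 exec 'JMP 1'. After: A=3 B=-4 C=2 D=2 ZF=1 PC=1
Step 9: PC=1 exec 'MOV C, 5'. After: A=3 B=-4 C=5 D=2 ZF=1 PC=2
Step 10: PC=2 exec 'MUL D, D'. After: A=3 B=-4 C=5 D=4 ZF=0 PC=3
Step 11: PC=3 exec 'MOV D, 2'. After: A=3 B=-4 C=5 D=2 ZF=0 PC=4
Step 12: PC=4 exec 'MOV A, 3'. After: A=3 B=-4 C=5 D=2 ZF=0 PC=5
Step 13: PC=5 exec 'MOV B, -4'. After: A=3 B=-4 C=5 D=2 ZF=0 PC=6
Step 14: PC=6 exec 'MOV C, D'. After: A=3 B=-4 C=2 D=2 ZF=0 PC=7
Step 15: PC=7 exec 'JMP 1'. After: A=3 B=-4 C=2 D=2 ZF=0 PC=1
Step 16: PC=1 exec 'MOV C, 5'. After: A=3 B=-4 C=5 D=2 ZF=0 PC=2
Step 17: PC=2 exec 'MUL D, D'. After: A=3 B=-4 C=5 D=4 ZF=0 PC=3
State after step 17 equals state after step 10: the program is in a cycle of length 7 and will never halt.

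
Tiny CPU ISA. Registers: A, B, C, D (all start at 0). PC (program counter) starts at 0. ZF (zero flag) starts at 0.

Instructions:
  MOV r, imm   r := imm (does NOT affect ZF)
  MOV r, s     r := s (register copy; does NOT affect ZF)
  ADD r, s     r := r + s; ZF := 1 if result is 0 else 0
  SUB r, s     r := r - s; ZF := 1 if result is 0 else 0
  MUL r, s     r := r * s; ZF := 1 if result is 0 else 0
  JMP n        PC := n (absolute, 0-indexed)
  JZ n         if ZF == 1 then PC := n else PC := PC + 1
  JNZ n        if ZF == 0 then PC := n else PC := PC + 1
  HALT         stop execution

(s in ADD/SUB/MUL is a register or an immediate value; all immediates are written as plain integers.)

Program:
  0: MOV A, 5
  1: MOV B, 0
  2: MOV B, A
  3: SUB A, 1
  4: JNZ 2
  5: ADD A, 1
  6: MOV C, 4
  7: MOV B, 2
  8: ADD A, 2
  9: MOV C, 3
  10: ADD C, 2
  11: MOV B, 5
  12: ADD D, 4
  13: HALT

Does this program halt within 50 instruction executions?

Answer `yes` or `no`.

Answer: yes

Derivation:
Step 1: PC=0 exec 'MOV A, 5'. After: A=5 B=0 C=0 D=0 ZF=0 PC=1
Step 2: PC=1 exec 'MOV B, 0'. After: A=5 B=0 C=0 D=0 ZF=0 PC=2
Step 3: PC=2 exec 'MOV B, A'. After: A=5 B=5 C=0 D=0 ZF=0 PC=3
Step 4: PC=3 exec 'SUB A, 1'. After: A=4 B=5 C=0 D=0 ZF=0 PC=4
Step 5: PC=4 exec 'JNZ 2'. After: A=4 B=5 C=0 D=0 ZF=0 PC=2
Step 6: PC=2 exec 'MOV B, A'. After: A=4 B=4 C=0 D=0 ZF=0 PC=3
Step 7: PC=3 exec 'SUB A, 1'. After: A=3 B=4 C=0 D=0 ZF=0 PC=4
Step 8: PC=4 exec 'JNZ 2'. After: A=3 B=4 C=0 D=0 ZF=0 PC=2
Step 9: PC=2 exec 'MOV B, A'. After: A=3 B=3 C=0 D=0 ZF=0 PC=3
Step 10: PC=3 exec 'SUB A, 1'. After: A=2 B=3 C=0 D=0 ZF=0 PC=4
Step 11: PC=4 exec 'JNZ 2'. After: A=2 B=3 C=0 D=0 ZF=0 PC=2
Step 12: PC=2 exec 'MOV B, A'. After: A=2 B=2 C=0 D=0 ZF=0 PC=3
Step 13: PC=3 exec 'SUB A, 1'. After: A=1 B=2 C=0 D=0 ZF=0 PC=4
Step 14: PC=4 exec 'JNZ 2'. After: A=1 B=2 C=0 D=0 ZF=0 PC=2
Step 15: PC=2 exec 'MOV B, A'. After: A=1 B=1 C=0 D=0 ZF=0 PC=3
Step 16: PC=3 exec 'SUB A, 1'. After: A=0 B=1 C=0 D=0 ZF=1 PC=4
Step 17: PC=4 exec 'JNZ 2'. After: A=0 B=1 C=0 D=0 ZF=1 PC=5
Step 18: PC=5 exec 'ADD A, 1'. After: A=1 B=1 C=0 D=0 ZF=0 PC=6
Step 19: PC=6 exec 'MOV C, 4'. After: A=1 B=1 C=4 D=0 ZF=0 PC=7
Step 20: PC=7 exec 'MOV B, 2'. After: A=1 B=2 C=4 D=0 ZF=0 PC=8
Step 21: PC=8 exec 'ADD A, 2'. After: A=3 B=2 C=4 D=0 ZF=0 PC=9
Step 22: PC=9 exec 'MOV C, 3'. After: A=3 B=2 C=3 D=0 ZF=0 PC=10
Step 23: PC=10 exec 'ADD C, 2'. After: A=3 B=2 C=5 D=0 ZF=0 PC=11
Step 24: PC=11 exec 'MOV B, 5'. After: A=3 B=5 C=5 D=0 ZF=0 PC=12
Step 25: PC=12 exec 'ADD D, 4'. After: A=3 B=5 C=5 D=4 ZF=0 PC=13
Step 26: PC=13 exec 'HALT'. After: A=3 B=5 C=5 D=4 ZF=0 PC=13 HALTED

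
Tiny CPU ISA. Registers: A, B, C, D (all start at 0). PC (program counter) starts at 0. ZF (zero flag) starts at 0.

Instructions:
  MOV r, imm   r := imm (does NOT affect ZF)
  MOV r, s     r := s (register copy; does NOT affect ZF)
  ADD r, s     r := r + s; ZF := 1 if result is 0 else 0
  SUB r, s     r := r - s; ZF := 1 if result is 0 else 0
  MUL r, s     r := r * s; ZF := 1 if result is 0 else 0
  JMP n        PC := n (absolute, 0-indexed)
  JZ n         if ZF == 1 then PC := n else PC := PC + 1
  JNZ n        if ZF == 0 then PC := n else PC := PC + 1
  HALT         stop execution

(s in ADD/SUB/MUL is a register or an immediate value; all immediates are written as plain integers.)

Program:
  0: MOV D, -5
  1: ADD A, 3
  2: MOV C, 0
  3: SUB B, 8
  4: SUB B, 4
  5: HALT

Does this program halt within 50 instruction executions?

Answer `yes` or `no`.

Answer: yes

Derivation:
Step 1: PC=0 exec 'MOV D, -5'. After: A=0 B=0 C=0 D=-5 ZF=0 PC=1
Step 2: PC=1 exec 'ADD A, 3'. After: A=3 B=0 C=0 D=-5 ZF=0 PC=2
Step 3: PC=2 exec 'MOV C, 0'. After: A=3 B=0 C=0 D=-5 ZF=0 PC=3
Step 4: PC=3 exec 'SUB B, 8'. After: A=3 B=-8 C=0 D=-5 ZF=0 PC=4
Step 5: PC=4 exec 'SUB B, 4'. After: A=3 B=-12 C=0 D=-5 ZF=0 PC=5
Step 6: PC=5 exec 'HALT'. After: A=3 B=-12 C=0 D=-5 ZF=0 PC=5 HALTED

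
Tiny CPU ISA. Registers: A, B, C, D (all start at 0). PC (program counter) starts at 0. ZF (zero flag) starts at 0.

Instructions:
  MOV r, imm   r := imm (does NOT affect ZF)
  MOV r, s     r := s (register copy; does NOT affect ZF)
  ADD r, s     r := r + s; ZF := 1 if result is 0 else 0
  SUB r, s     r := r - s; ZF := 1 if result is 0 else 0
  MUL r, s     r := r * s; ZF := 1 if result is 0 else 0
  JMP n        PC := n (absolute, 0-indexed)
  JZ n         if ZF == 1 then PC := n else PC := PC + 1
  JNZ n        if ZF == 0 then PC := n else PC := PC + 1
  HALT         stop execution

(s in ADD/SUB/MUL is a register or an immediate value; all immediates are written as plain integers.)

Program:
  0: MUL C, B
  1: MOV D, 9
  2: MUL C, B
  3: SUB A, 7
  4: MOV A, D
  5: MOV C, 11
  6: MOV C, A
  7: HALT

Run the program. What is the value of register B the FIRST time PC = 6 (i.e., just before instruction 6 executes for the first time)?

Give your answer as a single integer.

Step 1: PC=0 exec 'MUL C, B'. After: A=0 B=0 C=0 D=0 ZF=1 PC=1
Step 2: PC=1 exec 'MOV D, 9'. After: A=0 B=0 C=0 D=9 ZF=1 PC=2
Step 3: PC=2 exec 'MUL C, B'. After: A=0 B=0 C=0 D=9 ZF=1 PC=3
Step 4: PC=3 exec 'SUB A, 7'. After: A=-7 B=0 C=0 D=9 ZF=0 PC=4
Step 5: PC=4 exec 'MOV A, D'. After: A=9 B=0 C=0 D=9 ZF=0 PC=5
Step 6: PC=5 exec 'MOV C, 11'. After: A=9 B=0 C=11 D=9 ZF=0 PC=6
First time PC=6: B=0

0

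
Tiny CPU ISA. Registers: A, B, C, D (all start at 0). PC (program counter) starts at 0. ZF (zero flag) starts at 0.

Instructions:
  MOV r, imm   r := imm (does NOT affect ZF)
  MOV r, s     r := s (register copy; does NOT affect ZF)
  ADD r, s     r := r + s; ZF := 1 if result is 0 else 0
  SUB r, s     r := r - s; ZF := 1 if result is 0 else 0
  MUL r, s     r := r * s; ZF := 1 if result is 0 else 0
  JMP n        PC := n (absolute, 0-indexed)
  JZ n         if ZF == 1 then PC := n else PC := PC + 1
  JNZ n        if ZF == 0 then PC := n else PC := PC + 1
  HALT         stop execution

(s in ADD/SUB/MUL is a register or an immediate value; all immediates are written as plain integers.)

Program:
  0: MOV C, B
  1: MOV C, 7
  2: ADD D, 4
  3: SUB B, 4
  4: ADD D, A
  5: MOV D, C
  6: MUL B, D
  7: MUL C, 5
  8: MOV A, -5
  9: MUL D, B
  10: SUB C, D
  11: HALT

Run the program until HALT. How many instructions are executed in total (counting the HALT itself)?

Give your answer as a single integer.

Step 1: PC=0 exec 'MOV C, B'. After: A=0 B=0 C=0 D=0 ZF=0 PC=1
Step 2: PC=1 exec 'MOV C, 7'. After: A=0 B=0 C=7 D=0 ZF=0 PC=2
Step 3: PC=2 exec 'ADD D, 4'. After: A=0 B=0 C=7 D=4 ZF=0 PC=3
Step 4: PC=3 exec 'SUB B, 4'. After: A=0 B=-4 C=7 D=4 ZF=0 PC=4
Step 5: PC=4 exec 'ADD D, A'. After: A=0 B=-4 C=7 D=4 ZF=0 PC=5
Step 6: PC=5 exec 'MOV D, C'. After: A=0 B=-4 C=7 D=7 ZF=0 PC=6
Step 7: PC=6 exec 'MUL B, D'. After: A=0 B=-28 C=7 D=7 ZF=0 PC=7
Step 8: PC=7 exec 'MUL C, 5'. After: A=0 B=-28 C=35 D=7 ZF=0 PC=8
Step 9: PC=8 exec 'MOV A, -5'. After: A=-5 B=-28 C=35 D=7 ZF=0 PC=9
Step 10: PC=9 exec 'MUL D, B'. After: A=-5 B=-28 C=35 D=-196 ZF=0 PC=10
Step 11: PC=10 exec 'SUB C, D'. After: A=-5 B=-28 C=231 D=-196 ZF=0 PC=11
Step 12: PC=11 exec 'HALT'. After: A=-5 B=-28 C=231 D=-196 ZF=0 PC=11 HALTED
Total instructions executed: 12

Answer: 12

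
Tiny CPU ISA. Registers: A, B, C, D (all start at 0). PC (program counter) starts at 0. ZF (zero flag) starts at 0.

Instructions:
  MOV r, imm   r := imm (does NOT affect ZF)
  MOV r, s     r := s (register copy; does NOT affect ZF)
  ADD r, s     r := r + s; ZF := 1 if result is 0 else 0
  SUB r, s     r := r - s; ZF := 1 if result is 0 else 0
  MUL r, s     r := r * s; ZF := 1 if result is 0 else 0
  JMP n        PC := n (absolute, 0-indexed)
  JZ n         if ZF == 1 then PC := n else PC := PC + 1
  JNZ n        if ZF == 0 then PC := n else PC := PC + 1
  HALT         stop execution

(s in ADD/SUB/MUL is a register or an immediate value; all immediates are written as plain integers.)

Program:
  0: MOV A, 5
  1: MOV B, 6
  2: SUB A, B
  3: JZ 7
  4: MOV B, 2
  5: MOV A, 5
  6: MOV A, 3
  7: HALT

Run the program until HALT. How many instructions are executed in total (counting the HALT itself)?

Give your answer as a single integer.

Answer: 8

Derivation:
Step 1: PC=0 exec 'MOV A, 5'. After: A=5 B=0 C=0 D=0 ZF=0 PC=1
Step 2: PC=1 exec 'MOV B, 6'. After: A=5 B=6 C=0 D=0 ZF=0 PC=2
Step 3: PC=2 exec 'SUB A, B'. After: A=-1 B=6 C=0 D=0 ZF=0 PC=3
Step 4: PC=3 exec 'JZ 7'. After: A=-1 B=6 C=0 D=0 ZF=0 PC=4
Step 5: PC=4 exec 'MOV B, 2'. After: A=-1 B=2 C=0 D=0 ZF=0 PC=5
Step 6: PC=5 exec 'MOV A, 5'. After: A=5 B=2 C=0 D=0 ZF=0 PC=6
Step 7: PC=6 exec 'MOV A, 3'. After: A=3 B=2 C=0 D=0 ZF=0 PC=7
Step 8: PC=7 exec 'HALT'. After: A=3 B=2 C=0 D=0 ZF=0 PC=7 HALTED
Total instructions executed: 8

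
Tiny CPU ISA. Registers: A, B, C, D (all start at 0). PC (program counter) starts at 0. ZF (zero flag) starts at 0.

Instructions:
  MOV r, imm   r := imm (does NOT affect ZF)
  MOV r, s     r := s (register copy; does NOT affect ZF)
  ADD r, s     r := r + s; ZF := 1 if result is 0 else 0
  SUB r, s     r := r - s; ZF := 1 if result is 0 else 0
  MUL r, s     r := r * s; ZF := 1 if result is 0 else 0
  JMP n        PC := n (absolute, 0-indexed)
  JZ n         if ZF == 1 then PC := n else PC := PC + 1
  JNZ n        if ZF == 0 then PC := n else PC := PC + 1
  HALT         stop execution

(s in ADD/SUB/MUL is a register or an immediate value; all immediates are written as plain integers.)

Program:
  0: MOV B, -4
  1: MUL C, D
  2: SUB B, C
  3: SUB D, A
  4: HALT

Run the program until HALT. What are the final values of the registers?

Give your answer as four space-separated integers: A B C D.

Answer: 0 -4 0 0

Derivation:
Step 1: PC=0 exec 'MOV B, -4'. After: A=0 B=-4 C=0 D=0 ZF=0 PC=1
Step 2: PC=1 exec 'MUL C, D'. After: A=0 B=-4 C=0 D=0 ZF=1 PC=2
Step 3: PC=2 exec 'SUB B, C'. After: A=0 B=-4 C=0 D=0 ZF=0 PC=3
Step 4: PC=3 exec 'SUB D, A'. After: A=0 B=-4 C=0 D=0 ZF=1 PC=4
Step 5: PC=4 exec 'HALT'. After: A=0 B=-4 C=0 D=0 ZF=1 PC=4 HALTED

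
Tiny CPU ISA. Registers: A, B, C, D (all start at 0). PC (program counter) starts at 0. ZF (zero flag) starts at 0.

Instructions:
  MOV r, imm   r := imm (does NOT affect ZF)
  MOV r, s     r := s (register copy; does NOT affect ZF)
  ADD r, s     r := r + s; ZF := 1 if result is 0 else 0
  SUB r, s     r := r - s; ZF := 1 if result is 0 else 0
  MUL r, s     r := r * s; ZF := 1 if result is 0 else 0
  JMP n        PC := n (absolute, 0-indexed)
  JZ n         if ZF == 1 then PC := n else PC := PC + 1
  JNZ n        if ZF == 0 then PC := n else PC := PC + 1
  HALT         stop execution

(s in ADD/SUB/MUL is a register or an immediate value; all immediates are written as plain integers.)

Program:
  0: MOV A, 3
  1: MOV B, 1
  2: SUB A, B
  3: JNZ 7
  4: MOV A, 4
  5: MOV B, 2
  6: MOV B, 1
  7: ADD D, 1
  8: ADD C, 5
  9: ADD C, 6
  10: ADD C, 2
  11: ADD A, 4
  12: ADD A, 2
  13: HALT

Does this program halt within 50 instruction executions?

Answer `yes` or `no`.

Answer: yes

Derivation:
Step 1: PC=0 exec 'MOV A, 3'. After: A=3 B=0 C=0 D=0 ZF=0 PC=1
Step 2: PC=1 exec 'MOV B, 1'. After: A=3 B=1 C=0 D=0 ZF=0 PC=2
Step 3: PC=2 exec 'SUB A, B'. After: A=2 B=1 C=0 D=0 ZF=0 PC=3
Step 4: PC=3 exec 'JNZ 7'. After: A=2 B=1 C=0 D=0 ZF=0 PC=7
Step 5: PC=7 exec 'ADD D, 1'. After: A=2 B=1 C=0 D=1 ZF=0 PC=8
Step 6: PC=8 exec 'ADD C, 5'. After: A=2 B=1 C=5 D=1 ZF=0 PC=9
Step 7: PC=9 exec 'ADD C, 6'. After: A=2 B=1 C=11 D=1 ZF=0 PC=10
Step 8: PC=10 exec 'ADD C, 2'. After: A=2 B=1 C=13 D=1 ZF=0 PC=11
Step 9: PC=11 exec 'ADD A, 4'. After: A=6 B=1 C=13 D=1 ZF=0 PC=12
Step 10: PC=12 exec 'ADD A, 2'. After: A=8 B=1 C=13 D=1 ZF=0 PC=13
Step 11: PC=13 exec 'HALT'. After: A=8 B=1 C=13 D=1 ZF=0 PC=13 HALTED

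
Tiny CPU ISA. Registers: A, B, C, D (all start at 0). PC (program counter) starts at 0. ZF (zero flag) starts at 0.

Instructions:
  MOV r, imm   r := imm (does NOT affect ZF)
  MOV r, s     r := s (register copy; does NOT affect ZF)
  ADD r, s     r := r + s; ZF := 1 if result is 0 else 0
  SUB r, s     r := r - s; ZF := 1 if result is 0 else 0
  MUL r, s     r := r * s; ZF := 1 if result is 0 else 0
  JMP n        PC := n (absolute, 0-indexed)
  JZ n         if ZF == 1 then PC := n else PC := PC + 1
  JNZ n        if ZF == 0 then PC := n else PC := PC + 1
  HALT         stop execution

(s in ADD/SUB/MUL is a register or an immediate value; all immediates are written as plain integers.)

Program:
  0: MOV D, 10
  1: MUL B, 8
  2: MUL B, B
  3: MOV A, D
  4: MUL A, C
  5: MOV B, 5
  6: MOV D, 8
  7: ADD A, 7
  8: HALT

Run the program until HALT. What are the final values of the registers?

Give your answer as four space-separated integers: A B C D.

Answer: 7 5 0 8

Derivation:
Step 1: PC=0 exec 'MOV D, 10'. After: A=0 B=0 C=0 D=10 ZF=0 PC=1
Step 2: PC=1 exec 'MUL B, 8'. After: A=0 B=0 C=0 D=10 ZF=1 PC=2
Step 3: PC=2 exec 'MUL B, B'. After: A=0 B=0 C=0 D=10 ZF=1 PC=3
Step 4: PC=3 exec 'MOV A, D'. After: A=10 B=0 C=0 D=10 ZF=1 PC=4
Step 5: PC=4 exec 'MUL A, C'. After: A=0 B=0 C=0 D=10 ZF=1 PC=5
Step 6: PC=5 exec 'MOV B, 5'. After: A=0 B=5 C=0 D=10 ZF=1 PC=6
Step 7: PC=6 exec 'MOV D, 8'. After: A=0 B=5 C=0 D=8 ZF=1 PC=7
Step 8: PC=7 exec 'ADD A, 7'. After: A=7 B=5 C=0 D=8 ZF=0 PC=8
Step 9: PC=8 exec 'HALT'. After: A=7 B=5 C=0 D=8 ZF=0 PC=8 HALTED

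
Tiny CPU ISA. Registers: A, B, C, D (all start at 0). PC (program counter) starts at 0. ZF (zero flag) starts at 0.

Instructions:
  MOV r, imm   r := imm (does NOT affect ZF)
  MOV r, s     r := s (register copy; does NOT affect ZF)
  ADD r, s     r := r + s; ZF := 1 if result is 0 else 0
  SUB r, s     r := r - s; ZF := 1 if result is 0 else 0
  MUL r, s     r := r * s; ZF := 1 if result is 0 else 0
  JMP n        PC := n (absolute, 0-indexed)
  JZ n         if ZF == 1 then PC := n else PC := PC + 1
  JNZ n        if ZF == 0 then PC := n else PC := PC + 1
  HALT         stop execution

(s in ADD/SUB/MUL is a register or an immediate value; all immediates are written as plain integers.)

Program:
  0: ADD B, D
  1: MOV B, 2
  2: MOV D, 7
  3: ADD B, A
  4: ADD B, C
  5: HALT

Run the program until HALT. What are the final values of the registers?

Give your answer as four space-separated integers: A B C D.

Answer: 0 2 0 7

Derivation:
Step 1: PC=0 exec 'ADD B, D'. After: A=0 B=0 C=0 D=0 ZF=1 PC=1
Step 2: PC=1 exec 'MOV B, 2'. After: A=0 B=2 C=0 D=0 ZF=1 PC=2
Step 3: PC=2 exec 'MOV D, 7'. After: A=0 B=2 C=0 D=7 ZF=1 PC=3
Step 4: PC=3 exec 'ADD B, A'. After: A=0 B=2 C=0 D=7 ZF=0 PC=4
Step 5: PC=4 exec 'ADD B, C'. After: A=0 B=2 C=0 D=7 ZF=0 PC=5
Step 6: PC=5 exec 'HALT'. After: A=0 B=2 C=0 D=7 ZF=0 PC=5 HALTED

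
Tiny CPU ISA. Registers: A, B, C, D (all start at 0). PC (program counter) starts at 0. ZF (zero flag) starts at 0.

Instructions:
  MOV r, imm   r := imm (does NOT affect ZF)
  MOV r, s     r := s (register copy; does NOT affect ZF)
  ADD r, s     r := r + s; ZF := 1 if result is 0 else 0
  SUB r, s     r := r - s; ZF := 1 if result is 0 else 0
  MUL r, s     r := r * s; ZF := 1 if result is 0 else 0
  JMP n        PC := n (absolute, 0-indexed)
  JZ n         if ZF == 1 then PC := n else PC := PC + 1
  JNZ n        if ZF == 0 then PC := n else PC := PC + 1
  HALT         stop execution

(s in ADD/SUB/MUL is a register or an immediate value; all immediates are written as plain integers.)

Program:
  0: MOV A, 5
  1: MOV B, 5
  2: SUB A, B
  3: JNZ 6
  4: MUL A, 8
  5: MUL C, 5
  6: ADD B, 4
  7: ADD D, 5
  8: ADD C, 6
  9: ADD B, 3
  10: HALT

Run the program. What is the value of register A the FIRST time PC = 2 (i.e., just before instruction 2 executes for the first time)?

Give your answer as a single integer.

Step 1: PC=0 exec 'MOV A, 5'. After: A=5 B=0 C=0 D=0 ZF=0 PC=1
Step 2: PC=1 exec 'MOV B, 5'. After: A=5 B=5 C=0 D=0 ZF=0 PC=2
First time PC=2: A=5

5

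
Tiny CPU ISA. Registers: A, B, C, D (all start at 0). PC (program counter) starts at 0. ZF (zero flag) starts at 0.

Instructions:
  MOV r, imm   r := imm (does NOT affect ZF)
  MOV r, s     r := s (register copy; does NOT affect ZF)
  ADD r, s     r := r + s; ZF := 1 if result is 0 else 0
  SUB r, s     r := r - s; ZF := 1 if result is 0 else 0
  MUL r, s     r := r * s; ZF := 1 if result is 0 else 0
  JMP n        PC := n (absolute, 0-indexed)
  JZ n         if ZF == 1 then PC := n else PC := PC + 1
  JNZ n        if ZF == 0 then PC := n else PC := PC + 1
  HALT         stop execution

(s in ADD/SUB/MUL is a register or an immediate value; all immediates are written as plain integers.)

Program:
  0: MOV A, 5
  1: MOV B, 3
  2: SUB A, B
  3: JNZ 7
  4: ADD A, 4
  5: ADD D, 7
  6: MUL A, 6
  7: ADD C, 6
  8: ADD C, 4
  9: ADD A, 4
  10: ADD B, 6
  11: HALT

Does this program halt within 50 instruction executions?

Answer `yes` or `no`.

Step 1: PC=0 exec 'MOV A, 5'. After: A=5 B=0 C=0 D=0 ZF=0 PC=1
Step 2: PC=1 exec 'MOV B, 3'. After: A=5 B=3 C=0 D=0 ZF=0 PC=2
Step 3: PC=2 exec 'SUB A, B'. After: A=2 B=3 C=0 D=0 ZF=0 PC=3
Step 4: PC=3 exec 'JNZ 7'. After: A=2 B=3 C=0 D=0 ZF=0 PC=7
Step 5: PC=7 exec 'ADD C, 6'. After: A=2 B=3 C=6 D=0 ZF=0 PC=8
Step 6: PC=8 exec 'ADD C, 4'. After: A=2 B=3 C=10 D=0 ZF=0 PC=9
Step 7: PC=9 exec 'ADD A, 4'. After: A=6 B=3 C=10 D=0 ZF=0 PC=10
Step 8: PC=10 exec 'ADD B, 6'. After: A=6 B=9 C=10 D=0 ZF=0 PC=11
Step 9: PC=11 exec 'HALT'. After: A=6 B=9 C=10 D=0 ZF=0 PC=11 HALTED

Answer: yes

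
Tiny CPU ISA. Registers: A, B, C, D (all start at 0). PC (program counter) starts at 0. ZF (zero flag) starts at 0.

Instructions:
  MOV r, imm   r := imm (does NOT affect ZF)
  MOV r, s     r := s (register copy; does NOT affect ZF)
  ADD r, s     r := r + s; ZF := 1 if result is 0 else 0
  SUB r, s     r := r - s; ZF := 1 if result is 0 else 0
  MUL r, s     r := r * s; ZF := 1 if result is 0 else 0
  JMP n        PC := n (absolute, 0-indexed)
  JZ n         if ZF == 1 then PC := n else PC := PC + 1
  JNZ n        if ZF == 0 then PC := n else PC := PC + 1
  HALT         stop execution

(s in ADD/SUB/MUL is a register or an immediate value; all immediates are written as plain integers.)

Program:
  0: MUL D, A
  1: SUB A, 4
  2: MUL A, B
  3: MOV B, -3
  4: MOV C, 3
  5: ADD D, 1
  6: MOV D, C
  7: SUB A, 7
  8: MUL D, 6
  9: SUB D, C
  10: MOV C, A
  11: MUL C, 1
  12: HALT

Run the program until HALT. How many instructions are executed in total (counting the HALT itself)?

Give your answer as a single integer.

Answer: 13

Derivation:
Step 1: PC=0 exec 'MUL D, A'. After: A=0 B=0 C=0 D=0 ZF=1 PC=1
Step 2: PC=1 exec 'SUB A, 4'. After: A=-4 B=0 C=0 D=0 ZF=0 PC=2
Step 3: PC=2 exec 'MUL A, B'. After: A=0 B=0 C=0 D=0 ZF=1 PC=3
Step 4: PC=3 exec 'MOV B, -3'. After: A=0 B=-3 C=0 D=0 ZF=1 PC=4
Step 5: PC=4 exec 'MOV C, 3'. After: A=0 B=-3 C=3 D=0 ZF=1 PC=5
Step 6: PC=5 exec 'ADD D, 1'. After: A=0 B=-3 C=3 D=1 ZF=0 PC=6
Step 7: PC=6 exec 'MOV D, C'. After: A=0 B=-3 C=3 D=3 ZF=0 PC=7
Step 8: PC=7 exec 'SUB A, 7'. After: A=-7 B=-3 C=3 D=3 ZF=0 PC=8
Step 9: PC=8 exec 'MUL D, 6'. After: A=-7 B=-3 C=3 D=18 ZF=0 PC=9
Step 10: PC=9 exec 'SUB D, C'. After: A=-7 B=-3 C=3 D=15 ZF=0 PC=10
Step 11: PC=10 exec 'MOV C, A'. After: A=-7 B=-3 C=-7 D=15 ZF=0 PC=11
Step 12: PC=11 exec 'MUL C, 1'. After: A=-7 B=-3 C=-7 D=15 ZF=0 PC=12
Step 13: PC=12 exec 'HALT'. After: A=-7 B=-3 C=-7 D=15 ZF=0 PC=12 HALTED
Total instructions executed: 13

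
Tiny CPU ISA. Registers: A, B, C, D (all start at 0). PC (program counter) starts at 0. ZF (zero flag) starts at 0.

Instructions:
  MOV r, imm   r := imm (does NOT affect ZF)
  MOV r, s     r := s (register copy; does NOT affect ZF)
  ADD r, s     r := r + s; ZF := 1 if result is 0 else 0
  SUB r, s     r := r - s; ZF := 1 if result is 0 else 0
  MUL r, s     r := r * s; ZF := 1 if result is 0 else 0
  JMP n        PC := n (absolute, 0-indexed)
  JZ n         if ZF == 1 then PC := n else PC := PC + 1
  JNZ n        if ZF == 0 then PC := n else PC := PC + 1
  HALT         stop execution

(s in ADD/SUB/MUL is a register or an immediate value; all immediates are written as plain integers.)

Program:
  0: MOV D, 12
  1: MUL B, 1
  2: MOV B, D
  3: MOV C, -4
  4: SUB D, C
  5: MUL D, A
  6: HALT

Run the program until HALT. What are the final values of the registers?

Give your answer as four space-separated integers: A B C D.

Answer: 0 12 -4 0

Derivation:
Step 1: PC=0 exec 'MOV D, 12'. After: A=0 B=0 C=0 D=12 ZF=0 PC=1
Step 2: PC=1 exec 'MUL B, 1'. After: A=0 B=0 C=0 D=12 ZF=1 PC=2
Step 3: PC=2 exec 'MOV B, D'. After: A=0 B=12 C=0 D=12 ZF=1 PC=3
Step 4: PC=3 exec 'MOV C, -4'. After: A=0 B=12 C=-4 D=12 ZF=1 PC=4
Step 5: PC=4 exec 'SUB D, C'. After: A=0 B=12 C=-4 D=16 ZF=0 PC=5
Step 6: PC=5 exec 'MUL D, A'. After: A=0 B=12 C=-4 D=0 ZF=1 PC=6
Step 7: PC=6 exec 'HALT'. After: A=0 B=12 C=-4 D=0 ZF=1 PC=6 HALTED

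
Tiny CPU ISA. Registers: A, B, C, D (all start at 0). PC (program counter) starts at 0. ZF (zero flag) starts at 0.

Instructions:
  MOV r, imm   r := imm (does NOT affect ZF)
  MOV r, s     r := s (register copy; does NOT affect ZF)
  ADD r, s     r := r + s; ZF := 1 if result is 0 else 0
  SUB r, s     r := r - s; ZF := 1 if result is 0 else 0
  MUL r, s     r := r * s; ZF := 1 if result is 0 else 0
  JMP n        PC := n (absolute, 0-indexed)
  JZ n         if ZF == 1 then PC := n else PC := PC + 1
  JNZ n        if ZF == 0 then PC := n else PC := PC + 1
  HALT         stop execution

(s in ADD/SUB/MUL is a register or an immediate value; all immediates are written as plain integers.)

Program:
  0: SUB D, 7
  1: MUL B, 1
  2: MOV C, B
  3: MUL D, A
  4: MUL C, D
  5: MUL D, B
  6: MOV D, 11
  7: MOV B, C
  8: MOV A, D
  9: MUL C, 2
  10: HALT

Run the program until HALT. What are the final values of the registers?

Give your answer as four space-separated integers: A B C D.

Answer: 11 0 0 11

Derivation:
Step 1: PC=0 exec 'SUB D, 7'. After: A=0 B=0 C=0 D=-7 ZF=0 PC=1
Step 2: PC=1 exec 'MUL B, 1'. After: A=0 B=0 C=0 D=-7 ZF=1 PC=2
Step 3: PC=2 exec 'MOV C, B'. After: A=0 B=0 C=0 D=-7 ZF=1 PC=3
Step 4: PC=3 exec 'MUL D, A'. After: A=0 B=0 C=0 D=0 ZF=1 PC=4
Step 5: PC=4 exec 'MUL C, D'. After: A=0 B=0 C=0 D=0 ZF=1 PC=5
Step 6: PC=5 exec 'MUL D, B'. After: A=0 B=0 C=0 D=0 ZF=1 PC=6
Step 7: PC=6 exec 'MOV D, 11'. After: A=0 B=0 C=0 D=11 ZF=1 PC=7
Step 8: PC=7 exec 'MOV B, C'. After: A=0 B=0 C=0 D=11 ZF=1 PC=8
Step 9: PC=8 exec 'MOV A, D'. After: A=11 B=0 C=0 D=11 ZF=1 PC=9
Step 10: PC=9 exec 'MUL C, 2'. After: A=11 B=0 C=0 D=11 ZF=1 PC=10
Step 11: PC=10 exec 'HALT'. After: A=11 B=0 C=0 D=11 ZF=1 PC=10 HALTED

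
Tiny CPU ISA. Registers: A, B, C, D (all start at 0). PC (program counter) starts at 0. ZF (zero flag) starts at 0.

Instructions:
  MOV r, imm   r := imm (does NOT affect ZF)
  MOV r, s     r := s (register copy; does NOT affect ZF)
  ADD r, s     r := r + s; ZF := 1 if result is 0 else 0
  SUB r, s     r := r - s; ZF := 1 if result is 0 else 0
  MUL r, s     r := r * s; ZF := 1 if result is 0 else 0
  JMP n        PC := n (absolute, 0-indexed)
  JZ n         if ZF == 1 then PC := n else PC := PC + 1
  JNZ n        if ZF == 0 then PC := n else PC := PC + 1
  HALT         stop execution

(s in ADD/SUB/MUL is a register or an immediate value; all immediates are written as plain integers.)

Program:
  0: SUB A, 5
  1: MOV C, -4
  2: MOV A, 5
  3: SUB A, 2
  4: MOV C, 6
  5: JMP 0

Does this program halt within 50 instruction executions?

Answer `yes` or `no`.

Answer: no

Derivation:
Step 1: PC=0 exec 'SUB A, 5'. After: A=-5 B=0 C=0 D=0 ZF=0 PC=1
Step 2: PC=1 exec 'MOV C, -4'. After: A=-5 B=0 C=-4 D=0 ZF=0 PC=2
Step 3: PC=2 exec 'MOV A, 5'. After: A=5 B=0 C=-4 D=0 ZF=0 PC=3
Step 4: PC=3 exec 'SUB A, 2'. After: A=3 B=0 C=-4 D=0 ZF=0 PC=4
Step 5: PC=4 exec 'MOV C, 6'. After: A=3 B=0 C=6 D=0 ZF=0 PC=5
Step 6: PC=5 exec 'JMP 0'. After: A=3 B=0 C=6 D=0 ZF=0 PC=0
Step 7: PC=0 exec 'SUB A, 5'. After: A=-2 B=0 C=6 D=0 ZF=0 PC=1
Step 8: PC=1 exec 'MOV C, -4'. After: A=-2 B=0 C=-4 D=0 ZF=0 PC=2
Step 9: PC=2 exec 'MOV A, 5'. After: A=5 B=0 C=-4 D=0 ZF=0 PC=3
State after step 9 equals state after step 3: the program is in a cycle of length 6 and will never halt.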